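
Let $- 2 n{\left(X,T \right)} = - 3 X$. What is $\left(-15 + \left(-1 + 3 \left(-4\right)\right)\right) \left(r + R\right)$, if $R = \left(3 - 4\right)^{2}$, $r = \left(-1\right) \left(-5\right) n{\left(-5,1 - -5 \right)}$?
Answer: $1022$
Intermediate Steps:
$n{\left(X,T \right)} = \frac{3 X}{2}$ ($n{\left(X,T \right)} = - \frac{\left(-3\right) X}{2} = \frac{3 X}{2}$)
$r = - \frac{75}{2}$ ($r = \left(-1\right) \left(-5\right) \frac{3}{2} \left(-5\right) = 5 \left(- \frac{15}{2}\right) = - \frac{75}{2} \approx -37.5$)
$R = 1$ ($R = \left(-1\right)^{2} = 1$)
$\left(-15 + \left(-1 + 3 \left(-4\right)\right)\right) \left(r + R\right) = \left(-15 + \left(-1 + 3 \left(-4\right)\right)\right) \left(- \frac{75}{2} + 1\right) = \left(-15 - 13\right) \left(- \frac{73}{2}\right) = \left(-28\right) \left(- \frac{73}{2}\right) = 1022$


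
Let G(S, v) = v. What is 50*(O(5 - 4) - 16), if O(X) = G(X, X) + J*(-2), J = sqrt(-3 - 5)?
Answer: -750 - 200*I*sqrt(2) ≈ -750.0 - 282.84*I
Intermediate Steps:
J = 2*I*sqrt(2) (J = sqrt(-8) = 2*I*sqrt(2) ≈ 2.8284*I)
O(X) = X - 4*I*sqrt(2) (O(X) = X + (2*I*sqrt(2))*(-2) = X - 4*I*sqrt(2))
50*(O(5 - 4) - 16) = 50*(((5 - 4) - 4*I*sqrt(2)) - 16) = 50*((1 - 4*I*sqrt(2)) - 16) = 50*(-15 - 4*I*sqrt(2)) = -750 - 200*I*sqrt(2)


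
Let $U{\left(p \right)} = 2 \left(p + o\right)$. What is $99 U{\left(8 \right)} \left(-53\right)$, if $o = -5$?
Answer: $-31482$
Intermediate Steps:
$U{\left(p \right)} = -10 + 2 p$ ($U{\left(p \right)} = 2 \left(p - 5\right) = 2 \left(-5 + p\right) = -10 + 2 p$)
$99 U{\left(8 \right)} \left(-53\right) = 99 \left(-10 + 2 \cdot 8\right) \left(-53\right) = 99 \left(-10 + 16\right) \left(-53\right) = 99 \cdot 6 \left(-53\right) = 594 \left(-53\right) = -31482$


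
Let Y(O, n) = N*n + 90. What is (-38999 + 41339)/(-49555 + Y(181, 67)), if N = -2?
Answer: -260/5511 ≈ -0.047178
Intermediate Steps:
Y(O, n) = 90 - 2*n (Y(O, n) = -2*n + 90 = 90 - 2*n)
(-38999 + 41339)/(-49555 + Y(181, 67)) = (-38999 + 41339)/(-49555 + (90 - 2*67)) = 2340/(-49555 + (90 - 134)) = 2340/(-49555 - 44) = 2340/(-49599) = 2340*(-1/49599) = -260/5511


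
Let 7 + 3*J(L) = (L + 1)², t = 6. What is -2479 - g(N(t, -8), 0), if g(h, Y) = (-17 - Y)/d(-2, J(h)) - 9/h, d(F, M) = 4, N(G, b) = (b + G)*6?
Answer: -4951/2 ≈ -2475.5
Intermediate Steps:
N(G, b) = 6*G + 6*b (N(G, b) = (G + b)*6 = 6*G + 6*b)
J(L) = -7/3 + (1 + L)²/3 (J(L) = -7/3 + (L + 1)²/3 = -7/3 + (1 + L)²/3)
g(h, Y) = -17/4 - 9/h - Y/4 (g(h, Y) = (-17 - Y)/4 - 9/h = (-17 - Y)*(¼) - 9/h = (-17/4 - Y/4) - 9/h = -17/4 - 9/h - Y/4)
-2479 - g(N(t, -8), 0) = -2479 - (-36 + (6*6 + 6*(-8))*(-17 - 1*0))/(4*(6*6 + 6*(-8))) = -2479 - (-36 + (36 - 48)*(-17 + 0))/(4*(36 - 48)) = -2479 - (-36 - 12*(-17))/(4*(-12)) = -2479 - (-1)*(-36 + 204)/(4*12) = -2479 - (-1)*168/(4*12) = -2479 - 1*(-7/2) = -2479 + 7/2 = -4951/2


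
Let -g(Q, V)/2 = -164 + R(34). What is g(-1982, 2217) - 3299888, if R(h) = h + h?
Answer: -3299696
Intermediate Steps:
R(h) = 2*h
g(Q, V) = 192 (g(Q, V) = -2*(-164 + 2*34) = -2*(-164 + 68) = -2*(-96) = 192)
g(-1982, 2217) - 3299888 = 192 - 3299888 = -3299696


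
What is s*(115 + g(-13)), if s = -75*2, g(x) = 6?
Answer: -18150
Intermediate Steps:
s = -150
s*(115 + g(-13)) = -150*(115 + 6) = -150*121 = -18150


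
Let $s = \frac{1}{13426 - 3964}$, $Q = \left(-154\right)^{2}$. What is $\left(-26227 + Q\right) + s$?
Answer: $- \frac{23759081}{9462} \approx -2511.0$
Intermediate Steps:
$Q = 23716$
$s = \frac{1}{9462} \approx 0.00010569$
$\left(-26227 + Q\right) + s = \left(-26227 + 23716\right) + \frac{1}{9462} = -2511 + \frac{1}{9462} = - \frac{23759081}{9462}$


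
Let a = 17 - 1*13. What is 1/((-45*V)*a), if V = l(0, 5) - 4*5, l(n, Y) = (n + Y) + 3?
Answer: 1/2160 ≈ 0.00046296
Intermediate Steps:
l(n, Y) = 3 + Y + n (l(n, Y) = (Y + n) + 3 = 3 + Y + n)
V = -12 (V = (3 + 5 + 0) - 4*5 = 8 - 20 = -12)
a = 4 (a = 17 - 13 = 4)
1/((-45*V)*a) = 1/(-45*(-12)*4) = 1/(540*4) = 1/2160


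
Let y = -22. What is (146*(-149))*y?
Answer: 478588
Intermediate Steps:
(146*(-149))*y = (146*(-149))*(-22) = -21754*(-22) = 478588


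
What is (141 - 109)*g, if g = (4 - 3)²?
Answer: 32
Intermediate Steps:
g = 1 (g = 1² = 1)
(141 - 109)*g = (141 - 109)*1 = 32*1 = 32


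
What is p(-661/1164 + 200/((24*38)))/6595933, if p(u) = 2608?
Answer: 2608/6595933 ≈ 0.00039540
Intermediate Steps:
p(-661/1164 + 200/((24*38)))/6595933 = 2608/6595933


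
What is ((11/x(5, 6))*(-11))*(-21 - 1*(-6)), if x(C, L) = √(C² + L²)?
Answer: 1815*√61/61 ≈ 232.39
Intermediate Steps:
((11/x(5, 6))*(-11))*(-21 - 1*(-6)) = ((11/(√(5² + 6²)))*(-11))*(-21 - 1*(-6)) = ((11/(√(25 + 36)))*(-11))*(-21 + 6) = ((11/(√61))*(-11))*(-15) = ((11*(√61/61))*(-11))*(-15) = ((11*√61/61)*(-11))*(-15) = -121*√61/61*(-15) = 1815*√61/61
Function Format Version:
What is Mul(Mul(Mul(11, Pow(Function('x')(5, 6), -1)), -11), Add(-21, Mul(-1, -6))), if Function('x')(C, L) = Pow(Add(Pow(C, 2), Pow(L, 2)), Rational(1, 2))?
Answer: Mul(Rational(1815, 61), Pow(61, Rational(1, 2))) ≈ 232.39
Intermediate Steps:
Mul(Mul(Mul(11, Pow(Function('x')(5, 6), -1)), -11), Add(-21, Mul(-1, -6))) = Mul(Mul(Mul(11, Pow(Pow(Add(Pow(5, 2), Pow(6, 2)), Rational(1, 2)), -1)), -11), Add(-21, Mul(-1, -6))) = Mul(Mul(Mul(11, Pow(Pow(Add(25, 36), Rational(1, 2)), -1)), -11), Add(-21, 6)) = Mul(Mul(Mul(11, Pow(Pow(61, Rational(1, 2)), -1)), -11), -15) = Mul(Mul(Mul(11, Mul(Rational(1, 61), Pow(61, Rational(1, 2)))), -11), -15) = Mul(Mul(Mul(Rational(11, 61), Pow(61, Rational(1, 2))), -11), -15) = Mul(Mul(Rational(-121, 61), Pow(61, Rational(1, 2))), -15) = Mul(Rational(1815, 61), Pow(61, Rational(1, 2)))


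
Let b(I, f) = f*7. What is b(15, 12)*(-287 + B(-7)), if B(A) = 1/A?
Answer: -24120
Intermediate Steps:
b(I, f) = 7*f
b(15, 12)*(-287 + B(-7)) = (7*12)*(-287 + 1/(-7)) = 84*(-287 - 1/7) = 84*(-2010/7) = -24120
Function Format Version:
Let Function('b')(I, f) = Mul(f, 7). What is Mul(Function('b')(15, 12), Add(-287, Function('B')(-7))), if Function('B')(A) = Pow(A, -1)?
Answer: -24120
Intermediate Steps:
Function('b')(I, f) = Mul(7, f)
Mul(Function('b')(15, 12), Add(-287, Function('B')(-7))) = Mul(Mul(7, 12), Add(-287, Pow(-7, -1))) = Mul(84, Add(-287, Rational(-1, 7))) = Mul(84, Rational(-2010, 7)) = -24120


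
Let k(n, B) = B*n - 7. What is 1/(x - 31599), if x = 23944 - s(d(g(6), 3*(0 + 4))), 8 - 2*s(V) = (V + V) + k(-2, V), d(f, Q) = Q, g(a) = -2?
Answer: -2/15325 ≈ -0.00013051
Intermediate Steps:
k(n, B) = -7 + B*n
s(V) = 15/2 (s(V) = 4 - ((V + V) + (-7 + V*(-2)))/2 = 4 - (2*V + (-7 - 2*V))/2 = 4 - 1/2*(-7) = 4 + 7/2 = 15/2)
x = 47873/2 (x = 23944 - 1*15/2 = 23944 - 15/2 = 47873/2 ≈ 23937.)
1/(x - 31599) = 1/(47873/2 - 31599) = 1/(-15325/2) = -2/15325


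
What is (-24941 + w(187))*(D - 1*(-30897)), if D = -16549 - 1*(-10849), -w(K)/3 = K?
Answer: -642573894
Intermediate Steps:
w(K) = -3*K
D = -5700 (D = -16549 + 10849 = -5700)
(-24941 + w(187))*(D - 1*(-30897)) = (-24941 - 3*187)*(-5700 - 1*(-30897)) = (-24941 - 561)*(-5700 + 30897) = -25502*25197 = -642573894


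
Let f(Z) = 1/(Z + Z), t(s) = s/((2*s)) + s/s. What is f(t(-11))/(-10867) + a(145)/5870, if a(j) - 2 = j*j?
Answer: 685495357/191367870 ≈ 3.5821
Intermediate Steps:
a(j) = 2 + j² (a(j) = 2 + j*j = 2 + j²)
t(s) = 3/2 (t(s) = s*(1/(2*s)) + 1 = ½ + 1 = 3/2)
f(Z) = 1/(2*Z)
f(t(-11))/(-10867) + a(145)/5870 = (1/(2*(3/2)))/(-10867) + (2 + 145²)/5870 = ((½)*(⅔))*(-1/10867) + (2 + 21025)*(1/5870) = (⅓)*(-1/10867) + 21027*(1/5870) = -1/32601 + 21027/5870 = 685495357/191367870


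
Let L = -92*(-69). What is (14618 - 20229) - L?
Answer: -11959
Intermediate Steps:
L = 6348
(14618 - 20229) - L = (14618 - 20229) - 1*6348 = -5611 - 6348 = -11959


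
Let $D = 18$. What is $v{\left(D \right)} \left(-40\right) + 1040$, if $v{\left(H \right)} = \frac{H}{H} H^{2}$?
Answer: $-11920$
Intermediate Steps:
$v{\left(H \right)} = H^{2}$ ($v{\left(H \right)} = 1 H^{2} = H^{2}$)
$v{\left(D \right)} \left(-40\right) + 1040 = 18^{2} \left(-40\right) + 1040 = 324 \left(-40\right) + 1040 = -12960 + 1040 = -11920$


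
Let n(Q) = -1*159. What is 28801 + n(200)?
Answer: 28642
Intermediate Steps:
n(Q) = -159
28801 + n(200) = 28801 - 159 = 28642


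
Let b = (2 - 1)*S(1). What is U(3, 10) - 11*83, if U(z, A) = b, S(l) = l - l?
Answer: -913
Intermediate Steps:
S(l) = 0
b = 0 (b = (2 - 1)*0 = 1*0 = 0)
U(z, A) = 0
U(3, 10) - 11*83 = 0 - 11*83 = 0 - 913 = -913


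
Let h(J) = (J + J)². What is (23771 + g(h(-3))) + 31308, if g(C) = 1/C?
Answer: 1982845/36 ≈ 55079.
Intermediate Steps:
h(J) = 4*J² (h(J) = (2*J)² = 4*J²)
(23771 + g(h(-3))) + 31308 = (23771 + 1/(4*(-3)²)) + 31308 = (23771 + 1/(4*9)) + 31308 = (23771 + 1/36) + 31308 = 855757/36 + 31308 = 1982845/36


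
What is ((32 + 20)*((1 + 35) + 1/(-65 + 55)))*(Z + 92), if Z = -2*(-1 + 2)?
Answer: 168012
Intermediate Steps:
Z = -2 (Z = -2*1 = -2)
((32 + 20)*((1 + 35) + 1/(-65 + 55)))*(Z + 92) = ((32 + 20)*((1 + 35) + 1/(-65 + 55)))*(-2 + 92) = (52*(36 + 1/(-10)))*90 = (52*(36 - ⅒))*90 = (52*(359/10))*90 = (9334/5)*90 = 168012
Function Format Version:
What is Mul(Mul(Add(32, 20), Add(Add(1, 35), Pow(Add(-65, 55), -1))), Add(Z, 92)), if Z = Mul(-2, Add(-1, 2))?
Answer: 168012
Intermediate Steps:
Z = -2 (Z = Mul(-2, 1) = -2)
Mul(Mul(Add(32, 20), Add(Add(1, 35), Pow(Add(-65, 55), -1))), Add(Z, 92)) = Mul(Mul(Add(32, 20), Add(Add(1, 35), Pow(Add(-65, 55), -1))), Add(-2, 92)) = Mul(Mul(52, Add(36, Pow(-10, -1))), 90) = Mul(Mul(52, Add(36, Rational(-1, 10))), 90) = Mul(Mul(52, Rational(359, 10)), 90) = Mul(Rational(9334, 5), 90) = 168012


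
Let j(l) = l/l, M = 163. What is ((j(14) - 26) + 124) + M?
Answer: 262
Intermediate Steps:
j(l) = 1
((j(14) - 26) + 124) + M = ((1 - 26) + 124) + 163 = (-25 + 124) + 163 = 99 + 163 = 262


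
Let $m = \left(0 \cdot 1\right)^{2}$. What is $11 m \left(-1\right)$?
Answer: $0$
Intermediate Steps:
$m = 0$ ($m = 0^{2} = 0$)
$11 m \left(-1\right) = 11 \cdot 0 \left(-1\right) = 0 \left(-1\right) = 0$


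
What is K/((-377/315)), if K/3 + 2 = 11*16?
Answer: -5670/13 ≈ -436.15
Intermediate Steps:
K = 522 (K = -6 + 3*(11*16) = -6 + 3*176 = -6 + 528 = 522)
K/((-377/315)) = 522/((-377/315)) = 522/((-377*1/315)) = 522/(-377/315) = 522*(-315/377) = -5670/13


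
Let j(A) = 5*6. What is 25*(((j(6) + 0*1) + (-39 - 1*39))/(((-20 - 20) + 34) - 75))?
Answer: 400/27 ≈ 14.815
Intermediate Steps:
j(A) = 30
25*(((j(6) + 0*1) + (-39 - 1*39))/(((-20 - 20) + 34) - 75)) = 25*(((30 + 0*1) + (-39 - 1*39))/(((-20 - 20) + 34) - 75)) = 25*(((30 + 0) + (-39 - 39))/((-40 + 34) - 75)) = 25*((30 - 78)/(-6 - 75)) = 25*(-48/(-81)) = 25*(-48*(-1/81)) = 25*(16/27) = 400/27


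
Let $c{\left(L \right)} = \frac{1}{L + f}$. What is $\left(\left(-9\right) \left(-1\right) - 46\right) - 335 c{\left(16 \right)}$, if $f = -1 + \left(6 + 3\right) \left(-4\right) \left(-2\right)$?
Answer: $- \frac{3554}{87} \approx -40.851$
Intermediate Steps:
$f = 71$ ($f = -1 + 9 \left(-4\right) \left(-2\right) = -1 - -72 = -1 + 72 = 71$)
$c{\left(L \right)} = \frac{1}{71 + L}$ ($c{\left(L \right)} = \frac{1}{L + 71} = \frac{1}{71 + L}$)
$\left(\left(-9\right) \left(-1\right) - 46\right) - 335 c{\left(16 \right)} = \left(\left(-9\right) \left(-1\right) - 46\right) - \frac{335}{71 + 16} = \left(9 - 46\right) - \frac{335}{87} = -37 - \frac{335}{87} = - \frac{3554}{87}$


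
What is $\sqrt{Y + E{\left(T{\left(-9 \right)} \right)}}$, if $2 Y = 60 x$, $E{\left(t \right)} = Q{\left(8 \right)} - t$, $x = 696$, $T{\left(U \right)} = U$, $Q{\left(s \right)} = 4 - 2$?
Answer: $\sqrt{20891} \approx 144.54$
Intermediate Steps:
$Q{\left(s \right)} = 2$
$E{\left(t \right)} = 2 - t$
$Y = 20880$ ($Y = \frac{60 \cdot 696}{2} = \frac{1}{2} \cdot 41760 = 20880$)
$\sqrt{Y + E{\left(T{\left(-9 \right)} \right)}} = \sqrt{20880 + \left(2 - -9\right)} = \sqrt{20880 + \left(2 + 9\right)} = \sqrt{20880 + 11} = \sqrt{20891}$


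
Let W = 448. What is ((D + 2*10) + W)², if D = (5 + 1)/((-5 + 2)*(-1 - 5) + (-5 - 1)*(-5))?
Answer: 14025025/64 ≈ 2.1914e+5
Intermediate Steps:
D = ⅛ (D = 6/(-3*(-6) - 6*(-5)) = 6/(18 + 30) = 6/48 = 6*(1/48) = ⅛ ≈ 0.12500)
((D + 2*10) + W)² = ((⅛ + 2*10) + 448)² = ((⅛ + 20) + 448)² = (161/8 + 448)² = (3745/8)² = 14025025/64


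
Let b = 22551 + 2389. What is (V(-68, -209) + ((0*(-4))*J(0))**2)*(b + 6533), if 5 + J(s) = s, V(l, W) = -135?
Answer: -4248855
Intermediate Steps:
J(s) = -5 + s
b = 24940
(V(-68, -209) + ((0*(-4))*J(0))**2)*(b + 6533) = (-135 + ((0*(-4))*(-5 + 0))**2)*(24940 + 6533) = (-135 + (0*(-5))**2)*31473 = (-135 + 0**2)*31473 = (-135 + 0)*31473 = -135*31473 = -4248855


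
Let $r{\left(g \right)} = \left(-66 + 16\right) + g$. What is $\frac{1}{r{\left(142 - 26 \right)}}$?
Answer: $\frac{1}{66} \approx 0.015152$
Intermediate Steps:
$r{\left(g \right)} = -50 + g$
$\frac{1}{r{\left(142 - 26 \right)}} = \frac{1}{-50 + \left(142 - 26\right)} = \frac{1}{-50 + 116} = \frac{1}{66}$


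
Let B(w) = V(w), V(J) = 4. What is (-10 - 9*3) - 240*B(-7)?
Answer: -997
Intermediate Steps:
B(w) = 4
(-10 - 9*3) - 240*B(-7) = (-10 - 9*3) - 240*4 = (-10 - 27) - 960 = -37 - 960 = -997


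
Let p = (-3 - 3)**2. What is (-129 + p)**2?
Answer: 8649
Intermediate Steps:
p = 36 (p = (-6)**2 = 36)
(-129 + p)**2 = (-129 + 36)**2 = (-93)**2 = 8649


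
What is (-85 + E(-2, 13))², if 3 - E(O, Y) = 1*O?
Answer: 6400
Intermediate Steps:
E(O, Y) = 3 - O
(-85 + E(-2, 13))² = (-85 + (3 - 1*(-2)))² = (-85 + (3 + 2))² = (-85 + 5)² = (-80)² = 6400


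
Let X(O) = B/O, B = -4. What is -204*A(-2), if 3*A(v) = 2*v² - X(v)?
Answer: -408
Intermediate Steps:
X(O) = -4/O
A(v) = 2*v²/3 + 4/(3*v) (A(v) = (2*v² - (-4)/v)/3 = (2*v² + 4/v)/3 = 2*v²/3 + 4/(3*v))
-204*A(-2) = -136*(2 + (-2)³)/(-2) = -136*(-1)*(2 - 8)/2 = -136*(-1)*(-6)/2 = -204*2 = -408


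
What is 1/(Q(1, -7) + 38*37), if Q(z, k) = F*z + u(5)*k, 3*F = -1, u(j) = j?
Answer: 3/4112 ≈ 0.00072957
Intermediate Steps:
F = -⅓ (F = (⅓)*(-1) = -⅓ ≈ -0.33333)
Q(z, k) = 5*k - z/3 (Q(z, k) = -z/3 + 5*k = 5*k - z/3)
1/(Q(1, -7) + 38*37) = 1/((5*(-7) - ⅓*1) + 38*37) = 1/((-35 - ⅓) + 1406) = 1/(-106/3 + 1406) = 1/(4112/3) = 3/4112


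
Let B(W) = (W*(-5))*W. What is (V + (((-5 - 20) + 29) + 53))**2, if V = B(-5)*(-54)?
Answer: 46335249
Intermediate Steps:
B(W) = -5*W**2 (B(W) = (-5*W)*W = -5*W**2)
V = 6750 (V = -5*(-5)**2*(-54) = -5*25*(-54) = -125*(-54) = 6750)
(V + (((-5 - 20) + 29) + 53))**2 = (6750 + (((-5 - 20) + 29) + 53))**2 = (6750 + ((-25 + 29) + 53))**2 = (6750 + (4 + 53))**2 = (6750 + 57)**2 = 6807**2 = 46335249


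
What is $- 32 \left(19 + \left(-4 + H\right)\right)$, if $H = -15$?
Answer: $0$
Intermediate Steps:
$- 32 \left(19 + \left(-4 + H\right)\right) = - 32 \left(19 - 19\right) = \left(-32\right) 0 = 0$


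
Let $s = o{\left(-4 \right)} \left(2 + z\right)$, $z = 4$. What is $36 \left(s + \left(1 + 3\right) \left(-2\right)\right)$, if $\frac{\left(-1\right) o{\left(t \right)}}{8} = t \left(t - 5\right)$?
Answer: $-62496$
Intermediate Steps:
$o{\left(t \right)} = - 8 t \left(-5 + t\right)$ ($o{\left(t \right)} = - 8 t \left(t - 5\right) = - 8 t \left(-5 + t\right)$)
$s = -1728$ ($s = 8 \left(-4\right) \left(5 - -4\right) \left(2 + 4\right) = 8 \left(-4\right) \left(5 + 4\right) 6 = 8 \left(-4\right) 9 \cdot 6 = \left(-288\right) 6 = -1728$)
$36 \left(s + \left(1 + 3\right) \left(-2\right)\right) = 36 \left(-1728 + \left(1 + 3\right) \left(-2\right)\right) = 36 \left(-1728 + 4 \left(-2\right)\right) = 36 \left(-1728 - 8\right) = 36 \left(-1736\right) = -62496$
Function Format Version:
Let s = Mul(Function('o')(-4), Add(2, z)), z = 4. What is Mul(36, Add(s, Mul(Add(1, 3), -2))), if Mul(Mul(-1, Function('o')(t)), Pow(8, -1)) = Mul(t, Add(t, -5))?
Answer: -62496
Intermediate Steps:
Function('o')(t) = Mul(-8, t, Add(-5, t)) (Function('o')(t) = Mul(-8, Mul(t, Add(t, -5))) = Mul(-8, Mul(t, Add(-5, t))) = Mul(-8, t, Add(-5, t)))
s = -1728 (s = Mul(Mul(8, -4, Add(5, Mul(-1, -4))), Add(2, 4)) = Mul(Mul(8, -4, Add(5, 4)), 6) = Mul(Mul(8, -4, 9), 6) = Mul(-288, 6) = -1728)
Mul(36, Add(s, Mul(Add(1, 3), -2))) = Mul(36, Add(-1728, Mul(Add(1, 3), -2))) = Mul(36, Add(-1728, Mul(4, -2))) = Mul(36, Add(-1728, -8)) = Mul(36, -1736) = -62496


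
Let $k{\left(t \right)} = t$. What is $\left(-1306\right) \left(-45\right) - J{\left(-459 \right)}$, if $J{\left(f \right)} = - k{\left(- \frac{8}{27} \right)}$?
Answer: $\frac{1586782}{27} \approx 58770.0$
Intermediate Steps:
$J{\left(f \right)} = \frac{8}{27}$ ($J{\left(f \right)} = - \frac{-8}{27} = \left(-1\right) \left(- \frac{8}{27}\right) = \frac{8}{27}$)
$\left(-1306\right) \left(-45\right) - J{\left(-459 \right)} = \left(-1306\right) \left(-45\right) - \frac{8}{27} = 58770 - \frac{8}{27} = \frac{1586782}{27}$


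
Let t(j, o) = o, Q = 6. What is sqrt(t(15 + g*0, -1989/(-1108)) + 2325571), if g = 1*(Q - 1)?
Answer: sqrt(713755499989)/554 ≈ 1525.0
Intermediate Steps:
g = 5 (g = 1*(6 - 1) = 1*5 = 5)
sqrt(t(15 + g*0, -1989/(-1108)) + 2325571) = sqrt(-1989/(-1108) + 2325571) = sqrt(-1989*(-1/1108) + 2325571) = sqrt(1989/1108 + 2325571) = sqrt(2576734657/1108) = sqrt(713755499989)/554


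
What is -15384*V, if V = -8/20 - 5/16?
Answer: 109611/10 ≈ 10961.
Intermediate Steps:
V = -57/80 (V = -8*1/20 - 5*1/16 = -⅖ - 5/16 = -57/80 ≈ -0.71250)
-15384*V = -15384*(-57/80) = 109611/10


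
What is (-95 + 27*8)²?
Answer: 14641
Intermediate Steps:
(-95 + 27*8)² = (-95 + 216)² = 121² = 14641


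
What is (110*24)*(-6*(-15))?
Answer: 237600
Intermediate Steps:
(110*24)*(-6*(-15)) = 2640*90 = 237600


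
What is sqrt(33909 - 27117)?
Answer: 2*sqrt(1698) ≈ 82.414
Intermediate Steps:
sqrt(33909 - 27117) = sqrt(6792) = 2*sqrt(1698)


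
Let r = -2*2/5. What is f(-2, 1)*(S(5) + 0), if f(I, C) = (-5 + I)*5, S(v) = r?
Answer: 28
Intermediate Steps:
r = -⅘ (r = -4*⅕ = -⅘ ≈ -0.80000)
S(v) = -⅘
f(I, C) = -25 + 5*I
f(-2, 1)*(S(5) + 0) = (-25 + 5*(-2))*(-⅘ + 0) = (-25 - 10)*(-⅘) = -35*(-⅘) = 28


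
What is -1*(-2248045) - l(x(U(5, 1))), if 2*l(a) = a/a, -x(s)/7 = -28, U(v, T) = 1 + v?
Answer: 4496089/2 ≈ 2.2480e+6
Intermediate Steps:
x(s) = 196 (x(s) = -7*(-28) = 196)
l(a) = ½ (l(a) = (a/a)/2 = (½)*1 = ½)
-1*(-2248045) - l(x(U(5, 1))) = -1*(-2248045) - 1*½ = 2248045 - ½ = 4496089/2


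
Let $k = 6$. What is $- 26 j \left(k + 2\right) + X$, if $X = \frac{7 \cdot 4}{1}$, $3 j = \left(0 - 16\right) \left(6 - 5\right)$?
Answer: $\frac{3412}{3} \approx 1137.3$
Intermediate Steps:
$j = - \frac{16}{3}$ ($j = \frac{\left(0 - 16\right) \left(6 - 5\right)}{3} = \frac{\left(0 - 16\right) 1}{3} = \frac{\left(-16\right) 1}{3} = \frac{1}{3} \left(-16\right) = - \frac{16}{3} \approx -5.3333$)
$X = 28$ ($X = 28 \cdot 1 = 28$)
$- 26 j \left(k + 2\right) + X = - 26 \left(- \frac{16 \left(6 + 2\right)}{3}\right) + 28 = - 26 \left(\left(- \frac{16}{3}\right) 8\right) + 28 = \left(-26\right) \left(- \frac{128}{3}\right) + 28 = \frac{3328}{3} + 28 = \frac{3412}{3}$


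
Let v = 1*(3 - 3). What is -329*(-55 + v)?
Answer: 18095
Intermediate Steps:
v = 0 (v = 1*0 = 0)
-329*(-55 + v) = -329*(-55 + 0) = -329*(-55) = 18095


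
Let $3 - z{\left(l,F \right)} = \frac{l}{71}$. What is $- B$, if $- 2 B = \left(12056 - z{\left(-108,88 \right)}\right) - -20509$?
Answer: $\frac{1155897}{71} \approx 16280.0$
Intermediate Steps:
$z{\left(l,F \right)} = 3 - \frac{l}{71}$
$B = - \frac{1155897}{71}$ ($B = - \frac{\left(12056 - \left(3 - - \frac{108}{71}\right)\right) - -20509}{2} = - \frac{\left(12056 - \left(3 + \frac{108}{71}\right)\right) + 20509}{2} = - \frac{\left(12056 - \frac{321}{71}\right) + 20509}{2} = - \frac{\frac{855655}{71} + 20509}{2} = \left(- \frac{1}{2}\right) \frac{2311794}{71} = - \frac{1155897}{71} \approx -16280.0$)
$- B = \left(-1\right) \left(- \frac{1155897}{71}\right) = \frac{1155897}{71}$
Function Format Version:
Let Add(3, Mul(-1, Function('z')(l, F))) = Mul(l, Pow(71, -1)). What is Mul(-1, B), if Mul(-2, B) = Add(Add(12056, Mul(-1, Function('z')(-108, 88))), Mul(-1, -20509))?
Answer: Rational(1155897, 71) ≈ 16280.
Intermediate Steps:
Function('z')(l, F) = Add(3, Mul(Rational(-1, 71), l)) (Function('z')(l, F) = Add(3, Mul(-1, Mul(l, Pow(71, -1)))) = Add(3, Mul(-1, Mul(l, Rational(1, 71)))) = Add(3, Mul(-1, Mul(Rational(1, 71), l))) = Add(3, Mul(Rational(-1, 71), l)))
B = Rational(-1155897, 71) (B = Mul(Rational(-1, 2), Add(Add(12056, Mul(-1, Add(3, Mul(Rational(-1, 71), -108)))), Mul(-1, -20509))) = Mul(Rational(-1, 2), Add(Add(12056, Mul(-1, Add(3, Rational(108, 71)))), 20509)) = Mul(Rational(-1, 2), Add(Add(12056, Mul(-1, Rational(321, 71))), 20509)) = Mul(Rational(-1, 2), Add(Add(12056, Rational(-321, 71)), 20509)) = Mul(Rational(-1, 2), Add(Rational(855655, 71), 20509)) = Mul(Rational(-1, 2), Rational(2311794, 71)) = Rational(-1155897, 71) ≈ -16280.)
Mul(-1, B) = Mul(-1, Rational(-1155897, 71)) = Rational(1155897, 71)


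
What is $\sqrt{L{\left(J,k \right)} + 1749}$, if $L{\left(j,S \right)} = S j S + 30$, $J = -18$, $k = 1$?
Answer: $\sqrt{1761} \approx 41.964$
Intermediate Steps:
$L{\left(j,S \right)} = 30 + j S^{2}$ ($L{\left(j,S \right)} = j S^{2} + 30 = 30 + j S^{2}$)
$\sqrt{L{\left(J,k \right)} + 1749} = \sqrt{\left(30 - 18 \cdot 1^{2}\right) + 1749} = \sqrt{\left(30 - 18\right) + 1749} = \sqrt{12 + 1749} = \sqrt{1761}$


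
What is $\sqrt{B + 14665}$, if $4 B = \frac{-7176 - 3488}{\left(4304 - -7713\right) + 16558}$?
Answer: $\frac{\sqrt{53219313043}}{1905} \approx 121.1$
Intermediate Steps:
$B = - \frac{2666}{28575}$ ($B = \frac{\left(-7176 - 3488\right) \frac{1}{\left(4304 - -7713\right) + 16558}}{4} = \frac{\left(-10664\right) \frac{1}{\left(4304 + 7713\right) + 16558}}{4} = \frac{\left(-10664\right) \frac{1}{12017 + 16558}}{4} = \frac{\left(-10664\right) \frac{1}{28575}}{4} = \frac{1}{4} \left(- \frac{10664}{28575}\right) = - \frac{2666}{28575} \approx -0.093298$)
$\sqrt{B + 14665} = \sqrt{- \frac{2666}{28575} + 14665} = \sqrt{\frac{419049709}{28575}} = \frac{\sqrt{53219313043}}{1905}$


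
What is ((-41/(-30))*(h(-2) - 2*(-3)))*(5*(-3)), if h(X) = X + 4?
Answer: -164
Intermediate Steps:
h(X) = 4 + X
((-41/(-30))*(h(-2) - 2*(-3)))*(5*(-3)) = ((-41/(-30))*((4 - 2) - 2*(-3)))*(5*(-3)) = ((-41*(-1/30))*(2 + 6))*(-15) = ((41/30)*8)*(-15) = (164/15)*(-15) = -164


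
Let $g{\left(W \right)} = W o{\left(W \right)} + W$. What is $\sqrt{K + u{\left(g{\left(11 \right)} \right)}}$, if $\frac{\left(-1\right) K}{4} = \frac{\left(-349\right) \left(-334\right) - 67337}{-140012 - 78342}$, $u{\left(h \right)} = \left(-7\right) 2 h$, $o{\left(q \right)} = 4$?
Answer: $\frac{2 i \sqrt{2291838998566}}{109177} \approx 27.733 i$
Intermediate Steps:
$g{\left(W \right)} = 5 W$ ($g{\left(W \right)} = W 4 + W = 4 W + W = 5 W$)
$u{\left(h \right)} = - 14 h$
$K = \frac{98458}{109177}$ ($K = - 4 \frac{\left(-349\right) \left(-334\right) - 67337}{-140012 - 78342} = - 4 \frac{116566 - 67337}{-218354} = - 4 \cdot 49229 \left(- \frac{1}{218354}\right) = \left(-4\right) \left(- \frac{49229}{218354}\right) = \frac{98458}{109177} \approx 0.90182$)
$\sqrt{K + u{\left(g{\left(11 \right)} \right)}} = \sqrt{\frac{98458}{109177} - 14 \cdot 5 \cdot 11} = \sqrt{\frac{98458}{109177} - 770} = \sqrt{- \frac{83967832}{109177}} = \frac{2 i \sqrt{2291838998566}}{109177}$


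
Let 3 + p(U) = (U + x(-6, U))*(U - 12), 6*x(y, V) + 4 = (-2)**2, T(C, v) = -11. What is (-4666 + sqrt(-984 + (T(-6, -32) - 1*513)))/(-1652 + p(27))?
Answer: 2333/625 - I*sqrt(377)/625 ≈ 3.7328 - 0.031066*I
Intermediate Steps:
x(y, V) = 0 (x(y, V) = -2/3 + (1/6)*(-2)**2 = -2/3 + (1/6)*4 = -2/3 + 2/3 = 0)
p(U) = -3 + U*(-12 + U) (p(U) = -3 + (U + 0)*(U - 12) = -3 + U*(-12 + U))
(-4666 + sqrt(-984 + (T(-6, -32) - 1*513)))/(-1652 + p(27)) = (-4666 + sqrt(-984 + (-11 - 1*513)))/(-1652 + (-3 + 27**2 - 12*27)) = (-4666 + sqrt(-984 + (-11 - 513)))/(-1652 + (-3 + 729 - 324)) = (-4666 + sqrt(-984 - 524))/(-1652 + 402) = (-4666 + sqrt(-1508))/(-1250) = (-4666 + 2*I*sqrt(377))*(-1/1250) = 2333/625 - I*sqrt(377)/625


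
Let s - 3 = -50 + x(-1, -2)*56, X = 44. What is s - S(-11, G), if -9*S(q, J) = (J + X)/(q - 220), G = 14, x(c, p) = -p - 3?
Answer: -214195/2079 ≈ -103.03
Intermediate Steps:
x(c, p) = -3 - p
s = -103 (s = 3 + (-50 + (-3 - 1*(-2))*56) = 3 + (-50 + (-3 + 2)*56) = 3 + (-50 - 1*56) = 3 + (-50 - 56) = 3 - 106 = -103)
S(q, J) = -(44 + J)/(9*(-220 + q)) (S(q, J) = -(J + 44)/(9*(q - 220)) = -(44 + J)/(9*(-220 + q)))
s - S(-11, G) = -103 - (-44 - 1*14)/(9*(-220 - 11)) = -103 - (-44 - 14)/(9*(-231)) = -103 - (-1)*(-58)/(9*231) = -103 - 1*58/2079 = -103 - 58/2079 = -214195/2079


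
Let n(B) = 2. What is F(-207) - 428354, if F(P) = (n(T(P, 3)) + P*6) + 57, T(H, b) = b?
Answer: -429537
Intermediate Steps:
F(P) = 59 + 6*P (F(P) = (2 + P*6) + 57 = (2 + 6*P) + 57 = 59 + 6*P)
F(-207) - 428354 = (59 + 6*(-207)) - 428354 = (59 - 1242) - 428354 = -1183 - 428354 = -429537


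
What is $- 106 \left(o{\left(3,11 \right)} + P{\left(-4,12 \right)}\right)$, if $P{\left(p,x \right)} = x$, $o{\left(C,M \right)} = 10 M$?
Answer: $-12932$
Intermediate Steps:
$- 106 \left(o{\left(3,11 \right)} + P{\left(-4,12 \right)}\right) = - 106 \left(10 \cdot 11 + 12\right) = - 106 \left(110 + 12\right) = \left(-106\right) 122 = -12932$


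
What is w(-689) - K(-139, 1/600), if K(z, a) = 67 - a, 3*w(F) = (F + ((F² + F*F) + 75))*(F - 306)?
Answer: -188816812199/600 ≈ -3.1469e+8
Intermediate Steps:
w(F) = (-306 + F)*(75 + F + 2*F²)/3 (w(F) = ((F + ((F² + F*F) + 75))*(F - 306))/3 = ((F + ((F² + F²) + 75))*(-306 + F))/3 = ((F + (2*F² + 75))*(-306 + F))/3 = ((F + (75 + 2*F²))*(-306 + F))/3 = ((75 + F + 2*F²)*(-306 + F))/3 = ((-306 + F)*(75 + F + 2*F²))/3 = (-306 + F)*(75 + F + 2*F²)/3)
w(-689) - K(-139, 1/600) = (-7650 - 77*(-689) - 611/3*(-689)² + (⅔)*(-689)³) - (67 - 1/600) = (-7650 + 53053 - 611/3*474721 + (⅔)*(-327082769)) - (67 - 1*1/600) = (-7650 + 53053 - 290054531/3 - 654165538/3) - (67 - 1/600) = -314694620 - 1*40199/600 = -314694620 - 40199/600 = -188816812199/600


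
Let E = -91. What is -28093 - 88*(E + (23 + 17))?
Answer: -23605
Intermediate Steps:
-28093 - 88*(E + (23 + 17)) = -28093 - 88*(-91 + (23 + 17)) = -28093 - 88*(-91 + 40) = -28093 - 88*(-51) = -28093 - 1*(-4488) = -28093 + 4488 = -23605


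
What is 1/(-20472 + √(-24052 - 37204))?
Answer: -2559/52395505 - I*√15314/209582020 ≈ -4.884e-5 - 5.9046e-7*I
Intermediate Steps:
1/(-20472 + √(-24052 - 37204)) = 1/(-20472 + √(-61256)) = 1/(-20472 + 2*I*√15314)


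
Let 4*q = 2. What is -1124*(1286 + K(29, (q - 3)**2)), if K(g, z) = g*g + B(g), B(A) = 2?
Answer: -2392996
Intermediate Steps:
q = 1/2 (q = (1/4)*2 = 1/2 ≈ 0.50000)
K(g, z) = 2 + g**2 (K(g, z) = g*g + 2 = g**2 + 2 = 2 + g**2)
-1124*(1286 + K(29, (q - 3)**2)) = -1124*(1286 + (2 + 29**2)) = -1124*(1286 + (2 + 841)) = -1124*(1286 + 843) = -1124*2129 = -2392996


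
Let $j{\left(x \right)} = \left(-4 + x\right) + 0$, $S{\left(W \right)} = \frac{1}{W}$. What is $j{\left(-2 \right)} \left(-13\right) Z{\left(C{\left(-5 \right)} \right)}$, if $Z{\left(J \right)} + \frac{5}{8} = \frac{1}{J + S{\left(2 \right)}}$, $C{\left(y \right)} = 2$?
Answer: $- \frac{351}{20} \approx -17.55$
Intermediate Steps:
$j{\left(x \right)} = -4 + x$
$Z{\left(J \right)} = - \frac{5}{8} + \frac{1}{\frac{1}{2} + J}$ ($Z{\left(J \right)} = - \frac{5}{8} + \frac{1}{J + \frac{1}{2}} = - \frac{5}{8} + \frac{1}{\frac{1}{2} + J}$)
$j{\left(-2 \right)} \left(-13\right) Z{\left(C{\left(-5 \right)} \right)} = \left(-4 - 2\right) \left(-13\right) \frac{11 - 20}{8 \left(1 + 2 \cdot 2\right)} = \left(-6\right) \left(-13\right) \frac{11 - 20}{8 \left(1 + 4\right)} = 78 \cdot \frac{1}{8} \cdot \frac{1}{5} \left(-9\right) = 78 \left(- \frac{9}{40}\right) = - \frac{351}{20}$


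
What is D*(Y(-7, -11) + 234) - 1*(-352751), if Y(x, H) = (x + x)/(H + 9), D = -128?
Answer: 321903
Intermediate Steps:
Y(x, H) = 2*x/(9 + H) (Y(x, H) = (2*x)/(9 + H) = 2*x/(9 + H))
D*(Y(-7, -11) + 234) - 1*(-352751) = -128*(2*(-7)/(9 - 11) + 234) - 1*(-352751) = -128*(2*(-7)/(-2) + 234) + 352751 = -128*(2*(-7)*(-½) + 234) + 352751 = -128*(7 + 234) + 352751 = -128*241 + 352751 = -30848 + 352751 = 321903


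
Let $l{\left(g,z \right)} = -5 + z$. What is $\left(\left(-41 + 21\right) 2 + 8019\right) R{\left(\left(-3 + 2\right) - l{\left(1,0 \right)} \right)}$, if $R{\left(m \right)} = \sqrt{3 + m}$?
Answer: $7979 \sqrt{7} \approx 21110.0$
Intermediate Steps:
$\left(\left(-41 + 21\right) 2 + 8019\right) R{\left(\left(-3 + 2\right) - l{\left(1,0 \right)} \right)} = \left(\left(-41 + 21\right) 2 + 8019\right) \sqrt{3 + \left(\left(-3 + 2\right) - \left(-5 + 0\right)\right)} = \left(\left(-20\right) 2 + 8019\right) \sqrt{3 - -4} = \left(-40 + 8019\right) \sqrt{3 + \left(-1 + 5\right)} = 7979 \sqrt{3 + 4} = 7979 \sqrt{7}$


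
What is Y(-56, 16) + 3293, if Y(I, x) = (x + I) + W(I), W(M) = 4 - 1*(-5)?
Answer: 3262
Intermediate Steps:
W(M) = 9 (W(M) = 4 + 5 = 9)
Y(I, x) = 9 + I + x (Y(I, x) = (x + I) + 9 = (I + x) + 9 = 9 + I + x)
Y(-56, 16) + 3293 = (9 - 56 + 16) + 3293 = -31 + 3293 = 3262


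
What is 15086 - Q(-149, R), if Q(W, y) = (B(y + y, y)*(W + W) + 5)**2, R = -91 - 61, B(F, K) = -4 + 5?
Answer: -70763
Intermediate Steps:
B(F, K) = 1
R = -152
Q(W, y) = (5 + 2*W)**2 (Q(W, y) = (1*(W + W) + 5)**2 = (1*(2*W) + 5)**2 = (2*W + 5)**2 = (5 + 2*W)**2)
15086 - Q(-149, R) = 15086 - (5 + 2*(-149))**2 = 15086 - (5 - 298)**2 = 15086 - 1*(-293)**2 = 15086 - 1*85849 = 15086 - 85849 = -70763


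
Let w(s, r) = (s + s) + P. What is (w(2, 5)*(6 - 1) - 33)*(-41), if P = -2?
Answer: 943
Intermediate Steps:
w(s, r) = -2 + 2*s (w(s, r) = (s + s) - 2 = 2*s - 2 = -2 + 2*s)
(w(2, 5)*(6 - 1) - 33)*(-41) = ((-2 + 2*2)*(6 - 1) - 33)*(-41) = ((-2 + 4)*5 - 33)*(-41) = (2*5 - 33)*(-41) = (10 - 33)*(-41) = -23*(-41) = 943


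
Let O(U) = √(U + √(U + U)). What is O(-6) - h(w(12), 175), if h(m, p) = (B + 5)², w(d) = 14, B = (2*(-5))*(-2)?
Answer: -625 + √(-6 + 2*I*√3) ≈ -624.32 + 2.5425*I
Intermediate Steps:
B = 20 (B = -10*(-2) = 20)
h(m, p) = 625 (h(m, p) = (20 + 5)² = 25² = 625)
O(U) = √(U + √2*√U) (O(U) = √(U + √(2*U)) = √(U + √2*√U))
O(-6) - h(w(12), 175) = √(-6 + √2*√(-6)) - 1*625 = √(-6 + √2*(I*√6)) - 625 = √(-6 + 2*I*√3) - 625 = -625 + √(-6 + 2*I*√3)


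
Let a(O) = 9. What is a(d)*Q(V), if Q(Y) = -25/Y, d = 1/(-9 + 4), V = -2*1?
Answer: 225/2 ≈ 112.50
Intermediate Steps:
V = -2
d = -1/5 (d = 1/(-5) = -1/5 ≈ -0.20000)
a(d)*Q(V) = 9*(-25/(-2)) = 9*(-25*(-1/2)) = 9*(25/2) = 225/2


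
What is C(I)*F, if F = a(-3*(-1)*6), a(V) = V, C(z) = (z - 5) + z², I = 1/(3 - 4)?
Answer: -90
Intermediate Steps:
I = -1 (I = 1/(-1) = -1)
C(z) = -5 + z + z² (C(z) = (-5 + z) + z² = -5 + z + z²)
F = 18 (F = -3*(-1)*6 = 3*6 = 18)
C(I)*F = (-5 - 1 + (-1)²)*18 = (-5 - 1 + 1)*18 = -5*18 = -90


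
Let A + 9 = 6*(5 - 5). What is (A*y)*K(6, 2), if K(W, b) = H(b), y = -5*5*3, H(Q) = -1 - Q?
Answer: -2025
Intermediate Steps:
y = -75 (y = -25*3 = -75)
A = -9 (A = -9 + 6*(5 - 5) = -9 + 6*0 = -9 + 0 = -9)
K(W, b) = -1 - b
(A*y)*K(6, 2) = (-9*(-75))*(-1 - 1*2) = 675*(-1 - 2) = 675*(-3) = -2025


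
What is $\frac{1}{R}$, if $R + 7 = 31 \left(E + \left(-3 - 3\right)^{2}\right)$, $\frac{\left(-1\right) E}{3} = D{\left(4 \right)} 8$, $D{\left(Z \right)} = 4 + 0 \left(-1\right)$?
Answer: $- \frac{1}{1867} \approx -0.00053562$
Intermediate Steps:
$D{\left(Z \right)} = 4$ ($D{\left(Z \right)} = 4 + 0 = 4$)
$E = -96$ ($E = - 3 \cdot 4 \cdot 8 = \left(-3\right) 32 = -96$)
$R = -1867$ ($R = -7 + 31 \left(-96 + \left(-3 - 3\right)^{2}\right) = -7 + 31 \left(-96 + \left(-6\right)^{2}\right) = -7 + 31 \left(-96 + 36\right) = -7 + 31 \left(-60\right) = -7 - 1860 = -1867$)
$\frac{1}{R} = \frac{1}{-1867} = - \frac{1}{1867}$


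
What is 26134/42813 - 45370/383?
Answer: -1932416488/16397379 ≈ -117.85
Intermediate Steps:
26134/42813 - 45370/383 = -1932416488/16397379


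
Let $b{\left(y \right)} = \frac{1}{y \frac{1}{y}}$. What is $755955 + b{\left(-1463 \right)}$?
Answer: $755956$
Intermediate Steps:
$b{\left(y \right)} = 1$ ($b{\left(y \right)} = 1^{-1} = 1$)
$755955 + b{\left(-1463 \right)} = 755955 + 1 = 755956$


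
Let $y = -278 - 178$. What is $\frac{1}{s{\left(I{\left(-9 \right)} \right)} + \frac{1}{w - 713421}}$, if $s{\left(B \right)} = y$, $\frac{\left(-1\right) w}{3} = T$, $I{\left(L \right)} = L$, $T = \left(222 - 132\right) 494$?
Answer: $- \frac{846801}{386141257} \approx -0.002193$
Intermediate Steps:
$T = 44460$ ($T = 90 \cdot 494 = 44460$)
$y = -456$
$w = -133380$ ($w = \left(-3\right) 44460 = -133380$)
$s{\left(B \right)} = -456$
$\frac{1}{s{\left(I{\left(-9 \right)} \right)} + \frac{1}{w - 713421}} = \frac{1}{-456 + \frac{1}{-133380 - 713421}} = \frac{1}{-456 + \frac{1}{-846801}} = \frac{1}{-456 - \frac{1}{846801}} = \frac{1}{- \frac{386141257}{846801}} = - \frac{846801}{386141257}$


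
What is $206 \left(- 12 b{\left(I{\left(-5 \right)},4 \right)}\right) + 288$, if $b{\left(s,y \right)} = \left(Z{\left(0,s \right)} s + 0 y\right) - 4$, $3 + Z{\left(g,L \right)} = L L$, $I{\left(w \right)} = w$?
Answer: $282096$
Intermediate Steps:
$Z{\left(g,L \right)} = -3 + L^{2}$ ($Z{\left(g,L \right)} = -3 + L L = -3 + L^{2}$)
$b{\left(s,y \right)} = -4 + s \left(-3 + s^{2}\right)$ ($b{\left(s,y \right)} = \left(\left(-3 + s^{2}\right) s + 0 y\right) - 4 = \left(s \left(-3 + s^{2}\right) + 0\right) - 4 = s \left(-3 + s^{2}\right) - 4 = -4 + s \left(-3 + s^{2}\right)$)
$206 \left(- 12 b{\left(I{\left(-5 \right)},4 \right)}\right) + 288 = 206 \left(- 12 \left(-4 - 5 \left(-3 + \left(-5\right)^{2}\right)\right)\right) + 288 = 206 \left(- 12 \left(-4 - 5 \left(-3 + 25\right)\right)\right) + 288 = 206 \left(- 12 \left(-4 - 110\right)\right) + 288 = 206 \left(\left(-12\right) \left(-114\right)\right) + 288 = 206 \cdot 1368 + 288 = 281808 + 288 = 282096$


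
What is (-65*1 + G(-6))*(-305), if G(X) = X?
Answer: 21655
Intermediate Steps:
(-65*1 + G(-6))*(-305) = (-65*1 - 6)*(-305) = (-65 - 6)*(-305) = -71*(-305) = 21655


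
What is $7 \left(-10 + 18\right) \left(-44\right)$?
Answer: $-2464$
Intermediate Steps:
$7 \left(-10 + 18\right) \left(-44\right) = 7 \cdot 8 \left(-44\right) = 56 \left(-44\right) = -2464$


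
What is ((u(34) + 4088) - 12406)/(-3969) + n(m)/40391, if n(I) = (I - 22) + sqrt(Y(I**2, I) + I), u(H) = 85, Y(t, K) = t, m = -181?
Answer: 331733396/160311879 + 6*sqrt(905)/40391 ≈ 2.0738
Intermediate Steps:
n(I) = -22 + I + sqrt(I + I**2) (n(I) = (I - 22) + sqrt(I**2 + I) = (-22 + I) + sqrt(I + I**2) = -22 + I + sqrt(I + I**2))
((u(34) + 4088) - 12406)/(-3969) + n(m)/40391 = ((85 + 4088) - 12406)/(-3969) + (-22 - 181 + sqrt(-181*(1 - 181)))/40391 = (4173 - 12406)*(-1/3969) + (-22 - 181 + sqrt(-181*(-180)))*(1/40391) = -8233*(-1/3969) + (-22 - 181 + sqrt(32580))*(1/40391) = 8233/3969 + (-22 - 181 + 6*sqrt(905))*(1/40391) = 8233/3969 + (-203 + 6*sqrt(905))*(1/40391) = 8233/3969 + (-203/40391 + 6*sqrt(905)/40391) = 331733396/160311879 + 6*sqrt(905)/40391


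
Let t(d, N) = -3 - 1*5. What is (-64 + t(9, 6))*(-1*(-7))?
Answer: -504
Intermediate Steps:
t(d, N) = -8 (t(d, N) = -3 - 5 = -8)
(-64 + t(9, 6))*(-1*(-7)) = (-64 - 8)*(-1*(-7)) = -72*7 = -504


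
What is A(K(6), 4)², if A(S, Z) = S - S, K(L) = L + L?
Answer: 0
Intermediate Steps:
K(L) = 2*L
A(S, Z) = 0
A(K(6), 4)² = 0² = 0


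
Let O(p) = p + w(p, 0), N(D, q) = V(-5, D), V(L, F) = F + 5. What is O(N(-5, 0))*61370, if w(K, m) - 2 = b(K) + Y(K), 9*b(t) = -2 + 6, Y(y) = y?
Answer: 1350140/9 ≈ 1.5002e+5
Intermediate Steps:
b(t) = 4/9 (b(t) = (-2 + 6)/9 = (1/9)*4 = 4/9)
V(L, F) = 5 + F
N(D, q) = 5 + D
w(K, m) = 22/9 + K (w(K, m) = 2 + (4/9 + K) = 22/9 + K)
O(p) = 22/9 + 2*p (O(p) = p + (22/9 + p) = 22/9 + 2*p)
O(N(-5, 0))*61370 = (22/9 + 2*(5 - 5))*61370 = (22/9 + 2*0)*61370 = (22/9 + 0)*61370 = (22/9)*61370 = 1350140/9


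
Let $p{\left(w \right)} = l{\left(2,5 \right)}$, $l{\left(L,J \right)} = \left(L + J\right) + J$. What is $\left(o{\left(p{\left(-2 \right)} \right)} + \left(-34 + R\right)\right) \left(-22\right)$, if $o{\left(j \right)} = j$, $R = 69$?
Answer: $-1034$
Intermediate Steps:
$l{\left(L,J \right)} = L + 2 J$ ($l{\left(L,J \right)} = \left(J + L\right) + J = L + 2 J$)
$p{\left(w \right)} = 12$ ($p{\left(w \right)} = 2 + 2 \cdot 5 = 2 + 10 = 12$)
$\left(o{\left(p{\left(-2 \right)} \right)} + \left(-34 + R\right)\right) \left(-22\right) = \left(12 + \left(-34 + 69\right)\right) \left(-22\right) = \left(12 + 35\right) \left(-22\right) = 47 \left(-22\right) = -1034$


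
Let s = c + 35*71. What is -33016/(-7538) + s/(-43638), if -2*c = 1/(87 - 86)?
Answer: 1422024047/328943244 ≈ 4.3230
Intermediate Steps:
c = -1/2 (c = -1/(2*(87 - 86)) = -1/2/1 = -1/2*1 = -1/2 ≈ -0.50000)
s = 4969/2 (s = -1/2 + 35*71 = -1/2 + 2485 = 4969/2 ≈ 2484.5)
-33016/(-7538) + s/(-43638) = -33016/(-7538) + (4969/2)/(-43638) = -33016*(-1/7538) + (4969/2)*(-1/43638) = 16508/3769 - 4969/87276 = 1422024047/328943244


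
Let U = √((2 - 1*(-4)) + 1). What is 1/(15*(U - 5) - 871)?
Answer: -946/893341 - 15*√7/893341 ≈ -0.0011034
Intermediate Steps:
U = √7 (U = √((2 + 4) + 1) = √(6 + 1) = √7 ≈ 2.6458)
1/(15*(U - 5) - 871) = 1/(15*(√7 - 5) - 871) = 1/(15*(-5 + √7) - 871) = 1/((-75 + 15*√7) - 871) = 1/(-946 + 15*√7)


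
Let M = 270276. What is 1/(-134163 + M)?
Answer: 1/136113 ≈ 7.3468e-6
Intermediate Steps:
1/(-134163 + M) = 1/(-134163 + 270276) = 1/136113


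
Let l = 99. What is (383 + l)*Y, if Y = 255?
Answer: 122910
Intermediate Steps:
(383 + l)*Y = (383 + 99)*255 = 482*255 = 122910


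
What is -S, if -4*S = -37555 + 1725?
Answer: -17915/2 ≈ -8957.5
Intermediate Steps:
S = 17915/2 (S = -(-37555 + 1725)/4 = -¼*(-35830) = 17915/2 ≈ 8957.5)
-S = -1*17915/2 = -17915/2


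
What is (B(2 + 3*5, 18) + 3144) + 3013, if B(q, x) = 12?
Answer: 6169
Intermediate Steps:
(B(2 + 3*5, 18) + 3144) + 3013 = (12 + 3144) + 3013 = 3156 + 3013 = 6169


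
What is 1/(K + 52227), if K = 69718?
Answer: 1/121945 ≈ 8.2004e-6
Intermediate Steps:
1/(K + 52227) = 1/(69718 + 52227) = 1/121945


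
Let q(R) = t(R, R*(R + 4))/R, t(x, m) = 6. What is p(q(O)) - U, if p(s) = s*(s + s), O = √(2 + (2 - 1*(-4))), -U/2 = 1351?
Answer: 2711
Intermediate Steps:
U = -2702 (U = -2*1351 = -2702)
O = 2*√2 (O = √(2 + (2 + 4)) = √(2 + 6) = √8 = 2*√2 ≈ 2.8284)
q(R) = 6/R
p(s) = 2*s² (p(s) = s*(2*s) = 2*s²)
p(q(O)) - U = 2*(6/((2*√2)))² - 1*(-2702) = 2*(6*(√2/4))² + 2702 = 2*(3*√2/2)² + 2702 = 2*(9/2) + 2702 = 9 + 2702 = 2711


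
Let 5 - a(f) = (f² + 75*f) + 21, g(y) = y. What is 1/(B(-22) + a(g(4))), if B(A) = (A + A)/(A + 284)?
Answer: -131/43514 ≈ -0.0030105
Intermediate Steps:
B(A) = 2*A/(284 + A) (B(A) = (2*A)/(284 + A) = 2*A/(284 + A))
a(f) = -16 - f² - 75*f (a(f) = 5 - ((f² + 75*f) + 21) = 5 - (21 + f² + 75*f) = 5 + (-21 - f² - 75*f) = -16 - f² - 75*f)
1/(B(-22) + a(g(4))) = 1/(2*(-22)/(284 - 22) + (-16 - 1*4² - 75*4)) = 1/(2*(-22)/262 + (-16 - 1*16 - 300)) = 1/(2*(-22)*(1/262) + (-16 - 16 - 300)) = 1/(-22/131 - 332) = 1/(-43514/131) = -131/43514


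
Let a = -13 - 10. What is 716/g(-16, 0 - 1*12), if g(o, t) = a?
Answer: -716/23 ≈ -31.130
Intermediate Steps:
a = -23
g(o, t) = -23
716/g(-16, 0 - 1*12) = 716/(-23) = 716*(-1/23) = -716/23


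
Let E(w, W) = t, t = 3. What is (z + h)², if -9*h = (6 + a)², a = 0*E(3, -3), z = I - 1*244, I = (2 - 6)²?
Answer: 53824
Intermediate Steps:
E(w, W) = 3
I = 16 (I = (-4)² = 16)
z = -228 (z = 16 - 1*244 = 16 - 244 = -228)
a = 0 (a = 0*3 = 0)
h = -4 (h = -(6 + 0)²/9 = -⅑*6² = -⅑*36 = -4)
(z + h)² = (-228 - 4)² = (-232)² = 53824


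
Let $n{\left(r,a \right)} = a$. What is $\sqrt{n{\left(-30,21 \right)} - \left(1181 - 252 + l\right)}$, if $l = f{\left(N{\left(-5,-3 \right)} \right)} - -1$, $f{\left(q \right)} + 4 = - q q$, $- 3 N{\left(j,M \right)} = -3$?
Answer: $2 i \sqrt{226} \approx 30.067 i$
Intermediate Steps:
$N{\left(j,M \right)} = 1$ ($N{\left(j,M \right)} = \left(- \frac{1}{3}\right) \left(-3\right) = 1$)
$f{\left(q \right)} = -4 - q^{2}$ ($f{\left(q \right)} = -4 + - q q = -4 - q^{2}$)
$l = -4$ ($l = \left(-4 - 1^{2}\right) - -1 = \left(-4 - 1\right) + 1 = -5 + 1 = -4$)
$\sqrt{n{\left(-30,21 \right)} - \left(1181 - 252 + l\right)} = \sqrt{21 - \left(1177 - 252\right)} = \sqrt{21 - 925} = \sqrt{-904} = 2 i \sqrt{226}$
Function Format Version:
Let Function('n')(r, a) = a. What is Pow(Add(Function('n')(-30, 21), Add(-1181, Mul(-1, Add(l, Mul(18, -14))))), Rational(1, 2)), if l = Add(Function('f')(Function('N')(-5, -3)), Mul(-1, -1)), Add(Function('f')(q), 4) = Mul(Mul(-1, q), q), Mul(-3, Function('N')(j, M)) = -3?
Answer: Mul(2, I, Pow(226, Rational(1, 2))) ≈ Mul(30.067, I)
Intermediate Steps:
Function('N')(j, M) = 1 (Function('N')(j, M) = Mul(Rational(-1, 3), -3) = 1)
Function('f')(q) = Add(-4, Mul(-1, Pow(q, 2))) (Function('f')(q) = Add(-4, Mul(Mul(-1, q), q)) = Add(-4, Mul(-1, Pow(q, 2))))
l = -4 (l = Add(Add(-4, Mul(-1, Pow(1, 2))), Mul(-1, -1)) = Add(Add(-4, Mul(-1, 1)), 1) = Add(Add(-4, -1), 1) = Add(-5, 1) = -4)
Pow(Add(Function('n')(-30, 21), Add(-1181, Mul(-1, Add(l, Mul(18, -14))))), Rational(1, 2)) = Pow(Add(21, Add(-1181, Mul(-1, Add(-4, Mul(18, -14))))), Rational(1, 2)) = Pow(Add(21, Add(-1181, Mul(-1, Add(-4, -252)))), Rational(1, 2)) = Pow(Add(21, Add(-1181, Mul(-1, -256))), Rational(1, 2)) = Pow(Add(21, Add(-1181, 256)), Rational(1, 2)) = Pow(Add(21, -925), Rational(1, 2)) = Pow(-904, Rational(1, 2)) = Mul(2, I, Pow(226, Rational(1, 2)))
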